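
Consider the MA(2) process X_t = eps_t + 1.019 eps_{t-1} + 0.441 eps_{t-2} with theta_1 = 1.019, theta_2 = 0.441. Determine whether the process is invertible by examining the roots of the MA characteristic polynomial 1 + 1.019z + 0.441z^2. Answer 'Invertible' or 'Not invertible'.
\text{Invertible}

The MA(q) characteristic polynomial is P(z) = 1 + 1.019z + 0.441z^2.
Invertibility requires all roots to lie outside the unit circle, i.e. |z| > 1 for every root.
Set 1 + (1.019) z + (0.441) z^2 = 0, i.e. a z^2 + b z + c = 0 with a = 0.441, b = 1.019, c = 1.
Discriminant D = b^2 - 4ac = (1.019)^2 - 4*(0.441)*1 = 1.038361 - (1.764) = -0.725639.
D < 0, so the roots are the complex-conjugate pair z = (-b +/- i sqrt(-D)) / (2a) = -1.1553 +/- 0.9658i.
For a conjugate pair |z|^2 = z * conj(z) = (product of roots) = c/a = 1/(0.441) = 2.267574, so |z| = sqrt(2.267574) = 1.5058 for both roots.
Moduli of all roots: 1.5058, 1.5058.
All moduli strictly greater than 1? Yes.
Verdict: Invertible.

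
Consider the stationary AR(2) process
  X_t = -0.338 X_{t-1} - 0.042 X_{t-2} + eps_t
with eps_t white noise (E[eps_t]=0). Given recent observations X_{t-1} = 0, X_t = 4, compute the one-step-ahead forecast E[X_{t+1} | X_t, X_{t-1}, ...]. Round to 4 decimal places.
E[X_{t+1} \mid \mathcal F_t] = -1.3520

For an AR(p) model X_t = c + sum_i phi_i X_{t-i} + eps_t, the
one-step-ahead conditional mean is
  E[X_{t+1} | X_t, ...] = c + sum_i phi_i X_{t+1-i}.
Substitute known values:
  E[X_{t+1} | ...] = (-0.338) * (4) + (-0.042) * (0)
                   = -1.3520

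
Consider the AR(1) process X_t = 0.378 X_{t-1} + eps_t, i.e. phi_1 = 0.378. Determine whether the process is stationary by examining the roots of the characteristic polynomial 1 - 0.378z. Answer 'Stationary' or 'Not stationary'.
\text{Stationary}

The AR(p) characteristic polynomial is P(z) = 1 - 0.378z.
Stationarity requires all roots to lie outside the unit circle, i.e. |z| > 1 for every root.
This is linear in z: 1 + (-0.378) z = 0  =>  z = -1/(-0.378) = 2.645503,  |z| = 2.645503.
Moduli of all roots: 2.6455.
All moduli strictly greater than 1? Yes.
Verdict: Stationary.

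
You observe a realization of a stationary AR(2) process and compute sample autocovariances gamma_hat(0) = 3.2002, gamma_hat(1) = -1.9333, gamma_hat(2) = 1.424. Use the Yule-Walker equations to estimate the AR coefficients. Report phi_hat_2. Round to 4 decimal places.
\hat\phi_{2} = 0.1260

The Yule-Walker equations for an AR(p) process read, in matrix form,
  Gamma_p phi = r_p,   with   (Gamma_p)_{ij} = gamma(|i - j|),
                       (r_p)_i = gamma(i),   i,j = 1..p.
Substitute the sample gammas (Toeplitz matrix and right-hand side of size 2):
  Gamma_p = [[3.2002, -1.9333], [-1.9333, 3.2002]]
  r_p     = [-1.9333, 1.424]
Written out:
  3.2002 phi_1 - 1.9333 phi_2 = -1.9333
  -1.9333 phi_1 + 3.2002 phi_2 = 1.424
Solve by Cramer's rule:
  det = gamma(0)^2 - gamma(1)^2 = (3.2002)^2 - (-1.9333)^2 = 10.24128004 - 3.73764889 = 6.50363115
  phi_hat_1 = [gamma(1) gamma(0) - gamma(1) gamma(2)] / det = [(-1.9333)(3.2002) - (-1.9333)(1.424)] / 6.50363115 = -3.43392746 / 6.50363115 = -0.528
  phi_hat_2 = [gamma(0) gamma(2) - gamma(1)^2] / det = [(3.2002)(1.424) - (-1.9333)^2] / 6.50363115 = 0.81943591 / 6.50363115 = 0.126
So phi_hat = [-0.5280, 0.1260].
Therefore phi_hat_2 = 0.1260.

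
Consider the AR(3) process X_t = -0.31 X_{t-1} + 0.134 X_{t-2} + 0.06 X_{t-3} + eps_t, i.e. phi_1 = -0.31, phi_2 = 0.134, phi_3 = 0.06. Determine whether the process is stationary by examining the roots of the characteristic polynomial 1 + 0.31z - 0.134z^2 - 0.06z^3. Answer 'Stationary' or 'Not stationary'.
\text{Stationary}

The AR(p) characteristic polynomial is P(z) = 1 + 0.31z - 0.134z^2 - 0.06z^3.
Stationarity requires all roots to lie outside the unit circle, i.e. |z| > 1 for every root.
Degree 3: look for a simple real root z0 first, then factor out (1 - z/z0) and solve the remaining quadratic.
Testing z0 = 2.5: P(2.5) = 1 + (0.31)(2.5) + (-0.134)(2.5)^2 + (-0.06)(2.5)^3
  = 1 + (0.775) + (-0.8375) + (-0.9375) = 0.  So z_0 = 2.5 is a root, |z_0| = 2.5.
Divide out the factor (1 - 0.4 z) = (1 - z/z0) (since 1/z0 = 0.4):
  P(z) = (1 - 0.4 z)(1 + (0.71) z + (0.15) z^2)
  [check: z-coef 0.71 - (0.4) = 0.31; z^2-coef 0.15 - (0.4)(0.71) = -0.134; z^3-coef -(0.4)(0.15) = -0.06.]
Remaining roots from the quadratic factor 1 + (0.71) z + (0.15) z^2:
  Set 1 + (0.71) z + (0.15) z^2 = 0, i.e. a z^2 + b z + c = 0 with a = 0.15, b = 0.71, c = 1.
  Discriminant D = b^2 - 4ac = (0.71)^2 - 4*(0.15)*1 = 0.5041 - (0.6) = -0.0959.
  D < 0, so the roots are the complex-conjugate pair z = (-b +/- i sqrt(-D)) / (2a) = -2.3667 +/- 1.0323i.
  For a conjugate pair |z|^2 = z * conj(z) = (product of roots) = c/a = 1/(0.15) = 6.666667, so |z| = sqrt(6.666667) = 2.582 for both roots.
Moduli of all roots: 2.5000, 2.5820, 2.5820.
All moduli strictly greater than 1? Yes.
Verdict: Stationary.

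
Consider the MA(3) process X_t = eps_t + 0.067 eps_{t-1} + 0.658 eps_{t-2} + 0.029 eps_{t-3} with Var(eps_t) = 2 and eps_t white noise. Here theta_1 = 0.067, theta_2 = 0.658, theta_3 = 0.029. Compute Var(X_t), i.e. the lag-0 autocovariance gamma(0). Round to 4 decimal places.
\gamma(0) = 2.8766

For an MA(q) process X_t = eps_t + sum_i theta_i eps_{t-i} with
Var(eps_t) = sigma^2, the variance is
  gamma(0) = sigma^2 * (1 + sum_i theta_i^2).
  sum_i theta_i^2 = (0.067)^2 + (0.658)^2 + (0.029)^2 = 0.004489 + 0.432964 + 0.000841 = 0.438294.
  gamma(0) = 2 * (1 + 0.438294) = 2 * 1.438294 = 2.876588, which rounds to 2.8766.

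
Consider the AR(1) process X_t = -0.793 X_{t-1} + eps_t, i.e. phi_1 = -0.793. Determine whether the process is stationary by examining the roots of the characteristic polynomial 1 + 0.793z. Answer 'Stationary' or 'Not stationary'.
\text{Stationary}

The AR(p) characteristic polynomial is P(z) = 1 + 0.793z.
Stationarity requires all roots to lie outside the unit circle, i.e. |z| > 1 for every root.
This is linear in z: 1 + (0.793) z = 0  =>  z = -1/(0.793) = -1.261034,  |z| = 1.261034.
Moduli of all roots: 1.2610.
All moduli strictly greater than 1? Yes.
Verdict: Stationary.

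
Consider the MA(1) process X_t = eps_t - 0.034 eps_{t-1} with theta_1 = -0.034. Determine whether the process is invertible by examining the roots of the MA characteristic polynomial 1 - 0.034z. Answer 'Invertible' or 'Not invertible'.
\text{Invertible}

The MA(q) characteristic polynomial is P(z) = 1 - 0.034z.
Invertibility requires all roots to lie outside the unit circle, i.e. |z| > 1 for every root.
This is linear in z: 1 + (-0.034) z = 0  =>  z = -1/(-0.034) = 29.411765,  |z| = 29.411765.
Moduli of all roots: 29.4118.
All moduli strictly greater than 1? Yes.
Verdict: Invertible.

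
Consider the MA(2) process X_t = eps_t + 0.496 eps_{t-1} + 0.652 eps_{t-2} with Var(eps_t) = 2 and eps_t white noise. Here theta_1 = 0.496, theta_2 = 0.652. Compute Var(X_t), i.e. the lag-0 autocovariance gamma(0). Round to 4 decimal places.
\gamma(0) = 3.3422

For an MA(q) process X_t = eps_t + sum_i theta_i eps_{t-i} with
Var(eps_t) = sigma^2, the variance is
  gamma(0) = sigma^2 * (1 + sum_i theta_i^2).
  sum_i theta_i^2 = (0.496)^2 + (0.652)^2 = 0.246016 + 0.425104 = 0.67112.
  gamma(0) = 2 * (1 + 0.67112) = 2 * 1.67112 = 3.34224, which rounds to 3.3422.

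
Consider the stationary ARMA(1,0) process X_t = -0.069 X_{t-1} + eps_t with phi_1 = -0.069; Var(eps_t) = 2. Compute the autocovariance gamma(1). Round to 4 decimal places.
\gamma(1) = -0.1387

Multiply the model equation by X_{t-k} and take expectations. With theta_0 = psi_0 = 1 and psi_j the MA(infinity) weights, this gives
  gamma(k) - sum_i phi_i gamma(k-i) = c_k,
  c_k = sigma^2 * sum_{j=k..q} theta_j psi_{j-k}   (c_k = 0 for k > q),
using gamma(-m) = gamma(m).
Pure AR (q = 0): c_0 = sigma^2 = 2, c_k = 0 for k >= 1.
Equations for k = 0 and k = 1 (AR order 1):
  gamma(0) = phi_1 gamma(1) + c_0
  gamma(1) = phi_1 gamma(0) + c_1
Substituting the second into the first: gamma(0) (1 - phi_1^2) = c_0 + phi_1 c_1, so
  gamma(0) = c_0 / (1 - phi_1^2) = 2 / (1 - (-0.069)^2) = 2 / 0.995239 = 2.009568.
  gamma(1) = phi_1 gamma(0) = (-0.069)(2.009568) = -0.13866.
Therefore gamma(1) = -0.1387 (to 4 decimal places).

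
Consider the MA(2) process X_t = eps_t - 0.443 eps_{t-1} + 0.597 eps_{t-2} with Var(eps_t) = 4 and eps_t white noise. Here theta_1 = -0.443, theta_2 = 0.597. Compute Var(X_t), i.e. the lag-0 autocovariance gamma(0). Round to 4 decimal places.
\gamma(0) = 6.2106

For an MA(q) process X_t = eps_t + sum_i theta_i eps_{t-i} with
Var(eps_t) = sigma^2, the variance is
  gamma(0) = sigma^2 * (1 + sum_i theta_i^2).
  sum_i theta_i^2 = (-0.443)^2 + (0.597)^2 = 0.196249 + 0.356409 = 0.552658.
  gamma(0) = 4 * (1 + 0.552658) = 4 * 1.552658 = 6.210632, which rounds to 6.2106.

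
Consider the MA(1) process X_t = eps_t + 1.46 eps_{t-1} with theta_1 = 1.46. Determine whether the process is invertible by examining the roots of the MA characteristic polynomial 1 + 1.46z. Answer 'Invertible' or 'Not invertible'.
\text{Not invertible}

The MA(q) characteristic polynomial is P(z) = 1 + 1.46z.
Invertibility requires all roots to lie outside the unit circle, i.e. |z| > 1 for every root.
This is linear in z: 1 + (1.46) z = 0  =>  z = -1/(1.46) = -0.684932,  |z| = 0.684932.
Moduli of all roots: 0.6849.
All moduli strictly greater than 1? No.
Verdict: Not invertible.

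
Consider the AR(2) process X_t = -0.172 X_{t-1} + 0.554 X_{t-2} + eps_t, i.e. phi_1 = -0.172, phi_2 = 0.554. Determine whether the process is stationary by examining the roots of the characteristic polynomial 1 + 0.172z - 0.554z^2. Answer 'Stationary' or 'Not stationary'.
\text{Stationary}

The AR(p) characteristic polynomial is P(z) = 1 + 0.172z - 0.554z^2.
Stationarity requires all roots to lie outside the unit circle, i.e. |z| > 1 for every root.
Set 1 + (0.172) z + (-0.554) z^2 = 0, i.e. a z^2 + b z + c = 0 with a = -0.554, b = 0.172, c = 1.
Discriminant D = b^2 - 4ac = (0.172)^2 - 4*(-0.554)*1 = 0.029584 - (-2.216) = 2.245584.
D >= 0, so the roots are real: z = (-b +/- sqrt(D)) / (2a) = (-0.172 +/- 1.498527) / (-1.108).
  z_1 = (-0.172 + 1.498527) / (-1.108) = -1.1972,   |z_1| = 1.1972.
  z_2 = (-0.172 - 1.498527) / (-1.108) = 1.5077,   |z_2| = 1.5077.
Moduli of all roots: 1.1972, 1.5077.
All moduli strictly greater than 1? Yes.
Verdict: Stationary.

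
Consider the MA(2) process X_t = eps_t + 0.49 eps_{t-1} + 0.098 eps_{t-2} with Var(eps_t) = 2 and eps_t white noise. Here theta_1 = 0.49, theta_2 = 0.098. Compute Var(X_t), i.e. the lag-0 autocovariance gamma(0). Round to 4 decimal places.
\gamma(0) = 2.4994

For an MA(q) process X_t = eps_t + sum_i theta_i eps_{t-i} with
Var(eps_t) = sigma^2, the variance is
  gamma(0) = sigma^2 * (1 + sum_i theta_i^2).
  sum_i theta_i^2 = (0.49)^2 + (0.098)^2 = 0.2401 + 0.009604 = 0.249704.
  gamma(0) = 2 * (1 + 0.249704) = 2 * 1.249704 = 2.499408, which rounds to 2.4994.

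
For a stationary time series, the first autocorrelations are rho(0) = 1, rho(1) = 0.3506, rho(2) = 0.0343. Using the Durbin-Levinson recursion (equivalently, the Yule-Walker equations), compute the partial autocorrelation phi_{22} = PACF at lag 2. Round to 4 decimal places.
\phi_{22} = -0.1010

The PACF at lag k is phi_{kk}, the last component of the solution
to the Yule-Walker system G_k phi = r_k where
  (G_k)_{ij} = rho(|i - j|), (r_k)_i = rho(i), i,j = 1..k.
Equivalently, Durbin-Levinson gives phi_{kk} iteratively:
  phi_{11} = rho(1)
  phi_{kk} = [rho(k) - sum_{j=1..k-1} phi_{k-1,j} rho(k-j)]
            / [1 - sum_{j=1..k-1} phi_{k-1,j} rho(j)],
  phi_{k,j} = phi_{k-1,j} - phi_{kk} phi_{k-1,k-j},  j = 1..k-1.
Step k = 1:
  phi_11 = rho(1) = 0.3506.
Step k = 2:
  phi_22 = [rho(2) - phi_11 rho(1)] / [1 - phi_11 rho(1)] = [0.0343 - (0.3506)(0.3506)] / [1 - (0.3506)(0.3506)]
         = -0.08862036 / 0.87707964 = -0.101.
Therefore phi_{22} = -0.1010.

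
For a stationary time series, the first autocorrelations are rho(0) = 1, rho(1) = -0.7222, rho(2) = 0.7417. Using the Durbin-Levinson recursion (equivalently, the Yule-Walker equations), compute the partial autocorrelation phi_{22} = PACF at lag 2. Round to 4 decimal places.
\phi_{22} = 0.4601

The PACF at lag k is phi_{kk}, the last component of the solution
to the Yule-Walker system G_k phi = r_k where
  (G_k)_{ij} = rho(|i - j|), (r_k)_i = rho(i), i,j = 1..k.
Equivalently, Durbin-Levinson gives phi_{kk} iteratively:
  phi_{11} = rho(1)
  phi_{kk} = [rho(k) - sum_{j=1..k-1} phi_{k-1,j} rho(k-j)]
            / [1 - sum_{j=1..k-1} phi_{k-1,j} rho(j)],
  phi_{k,j} = phi_{k-1,j} - phi_{kk} phi_{k-1,k-j},  j = 1..k-1.
Step k = 1:
  phi_11 = rho(1) = -0.7222.
Step k = 2:
  phi_22 = [rho(2) - phi_11 rho(1)] / [1 - phi_11 rho(1)] = [0.7417 - (-0.7222)(-0.7222)] / [1 - (-0.7222)(-0.7222)]
         = 0.22012716 / 0.47842716 = 0.4601.
Therefore phi_{22} = 0.4601.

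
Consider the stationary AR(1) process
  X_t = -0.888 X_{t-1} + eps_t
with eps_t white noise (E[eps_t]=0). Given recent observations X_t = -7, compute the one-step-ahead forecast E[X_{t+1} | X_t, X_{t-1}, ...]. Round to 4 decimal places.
E[X_{t+1} \mid \mathcal F_t] = 6.2160

For an AR(p) model X_t = c + sum_i phi_i X_{t-i} + eps_t, the
one-step-ahead conditional mean is
  E[X_{t+1} | X_t, ...] = c + sum_i phi_i X_{t+1-i}.
Substitute known values:
  E[X_{t+1} | ...] = (-0.888) * (-7)
                   = 6.2160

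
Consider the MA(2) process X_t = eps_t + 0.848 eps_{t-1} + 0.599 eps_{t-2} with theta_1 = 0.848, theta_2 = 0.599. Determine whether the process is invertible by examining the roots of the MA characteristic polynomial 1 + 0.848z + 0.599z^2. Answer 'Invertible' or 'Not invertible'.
\text{Invertible}

The MA(q) characteristic polynomial is P(z) = 1 + 0.848z + 0.599z^2.
Invertibility requires all roots to lie outside the unit circle, i.e. |z| > 1 for every root.
Set 1 + (0.848) z + (0.599) z^2 = 0, i.e. a z^2 + b z + c = 0 with a = 0.599, b = 0.848, c = 1.
Discriminant D = b^2 - 4ac = (0.848)^2 - 4*(0.599)*1 = 0.719104 - (2.396) = -1.676896.
D < 0, so the roots are the complex-conjugate pair z = (-b +/- i sqrt(-D)) / (2a) = -0.7078 +/- 1.0809i.
For a conjugate pair |z|^2 = z * conj(z) = (product of roots) = c/a = 1/(0.599) = 1.669449, so |z| = sqrt(1.669449) = 1.2921 for both roots.
Moduli of all roots: 1.2921, 1.2921.
All moduli strictly greater than 1? Yes.
Verdict: Invertible.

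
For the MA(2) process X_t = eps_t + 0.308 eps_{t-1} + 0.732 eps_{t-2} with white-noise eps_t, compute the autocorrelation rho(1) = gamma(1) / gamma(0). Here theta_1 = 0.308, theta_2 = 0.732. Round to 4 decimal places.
\rho(1) = 0.3271

For an MA(q) process with theta_0 = 1, the autocovariance is
  gamma(k) = sigma^2 * sum_{i=0..q-k} theta_i * theta_{i+k},
and rho(k) = gamma(k) / gamma(0). Sigma^2 cancels.
  numerator   = (1)*(0.308) + (0.308)*(0.732) = 0.533456.
  denominator = (1)^2 + (0.308)^2 + (0.732)^2 = 1.630688.
  rho(1) = 0.533456 / 1.630688 = 0.3271.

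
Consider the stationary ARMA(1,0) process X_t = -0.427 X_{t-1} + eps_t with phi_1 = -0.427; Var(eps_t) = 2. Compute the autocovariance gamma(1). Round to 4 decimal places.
\gamma(1) = -1.0444

Multiply the model equation by X_{t-k} and take expectations. With theta_0 = psi_0 = 1 and psi_j the MA(infinity) weights, this gives
  gamma(k) - sum_i phi_i gamma(k-i) = c_k,
  c_k = sigma^2 * sum_{j=k..q} theta_j psi_{j-k}   (c_k = 0 for k > q),
using gamma(-m) = gamma(m).
Pure AR (q = 0): c_0 = sigma^2 = 2, c_k = 0 for k >= 1.
Equations for k = 0 and k = 1 (AR order 1):
  gamma(0) = phi_1 gamma(1) + c_0
  gamma(1) = phi_1 gamma(0) + c_1
Substituting the second into the first: gamma(0) (1 - phi_1^2) = c_0 + phi_1 c_1, so
  gamma(0) = c_0 / (1 - phi_1^2) = 2 / (1 - (-0.427)^2) = 2 / 0.817671 = 2.445972.
  gamma(1) = phi_1 gamma(0) = (-0.427)(2.445972) = -1.04443.
Therefore gamma(1) = -1.0444 (to 4 decimal places).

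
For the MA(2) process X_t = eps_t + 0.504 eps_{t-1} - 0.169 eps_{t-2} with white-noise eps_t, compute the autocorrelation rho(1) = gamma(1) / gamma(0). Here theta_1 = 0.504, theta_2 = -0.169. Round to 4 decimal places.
\rho(1) = 0.3265

For an MA(q) process with theta_0 = 1, the autocovariance is
  gamma(k) = sigma^2 * sum_{i=0..q-k} theta_i * theta_{i+k},
and rho(k) = gamma(k) / gamma(0). Sigma^2 cancels.
  numerator   = (1)*(0.504) + (0.504)*(-0.169) = 0.418824.
  denominator = (1)^2 + (0.504)^2 + (-0.169)^2 = 1.282577.
  rho(1) = 0.418824 / 1.282577 = 0.3265.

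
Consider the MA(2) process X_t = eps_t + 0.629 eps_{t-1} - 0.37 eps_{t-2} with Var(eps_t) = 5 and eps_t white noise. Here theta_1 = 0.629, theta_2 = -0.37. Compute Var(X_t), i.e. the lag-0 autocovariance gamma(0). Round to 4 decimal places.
\gamma(0) = 7.6627

For an MA(q) process X_t = eps_t + sum_i theta_i eps_{t-i} with
Var(eps_t) = sigma^2, the variance is
  gamma(0) = sigma^2 * (1 + sum_i theta_i^2).
  sum_i theta_i^2 = (0.629)^2 + (-0.37)^2 = 0.395641 + 0.1369 = 0.532541.
  gamma(0) = 5 * (1 + 0.532541) = 5 * 1.532541 = 7.662705, which rounds to 7.6627.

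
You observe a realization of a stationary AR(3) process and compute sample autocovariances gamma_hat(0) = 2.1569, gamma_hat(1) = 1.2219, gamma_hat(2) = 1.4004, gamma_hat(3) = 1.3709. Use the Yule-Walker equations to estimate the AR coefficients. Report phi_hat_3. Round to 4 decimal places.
\hat\phi_{3} = 0.3300

The Yule-Walker equations for an AR(p) process read, in matrix form,
  Gamma_p phi = r_p,   with   (Gamma_p)_{ij} = gamma(|i - j|),
                       (r_p)_i = gamma(i),   i,j = 1..p.
Substitute the sample gammas (Toeplitz matrix and right-hand side of size 3):
  Gamma_p = [[2.1569, 1.2219, 1.4004], [1.2219, 2.1569, 1.2219], [1.4004, 1.2219, 2.1569]]
  r_p     = [1.2219, 1.4004, 1.3709]
Written out (R1..R3):
  (R1) 2.1569 phi_1 + 1.2219 phi_2 + 1.4004 phi_3 = 1.2219
  (R2) 1.2219 phi_1 + 2.1569 phi_2 + 1.2219 phi_3 = 1.4004
  (R3) 1.4004 phi_1 + 1.2219 phi_2 + 2.1569 phi_3 = 1.3709
Gaussian elimination:
  R2 <- R2 - (1.2219/2.1569) R1 = R2 - (0.566507) R1:  1.464685 phi_2 + 0.428563 phi_3 = 0.708185
  R3 <- R3 - (1.4004/2.1569) R1 = R3 - (0.649265) R1:  0.428563 phi_2 + 1.247669 phi_3 = 0.577563
  R3 <- R3 - (0.428563/1.464685) R2 = R3 - (0.292597) R2:  1.122273 phi_3 = 0.37035
Back-substitution:
  phi_hat_3 = 0.37035 / 1.122273 = 0.33
  phi_hat_2 = (0.708185 - (0.428563)(0.33)) / 1.464685 = 0.386949
  phi_hat_1 = (1.2219 - (1.2219)(0.386949) - (1.4004)(0.33)) / 2.1569 = 0.13304
So phi_hat = [0.1330, 0.3869, 0.3300].
Therefore phi_hat_3 = 0.3300.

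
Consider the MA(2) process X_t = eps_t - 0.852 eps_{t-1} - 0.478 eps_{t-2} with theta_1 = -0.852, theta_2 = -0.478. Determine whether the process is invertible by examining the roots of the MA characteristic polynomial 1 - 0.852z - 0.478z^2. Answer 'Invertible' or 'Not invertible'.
\text{Not invertible}

The MA(q) characteristic polynomial is P(z) = 1 - 0.852z - 0.478z^2.
Invertibility requires all roots to lie outside the unit circle, i.e. |z| > 1 for every root.
Set 1 + (-0.852) z + (-0.478) z^2 = 0, i.e. a z^2 + b z + c = 0 with a = -0.478, b = -0.852, c = 1.
Discriminant D = b^2 - 4ac = (-0.852)^2 - 4*(-0.478)*1 = 0.725904 - (-1.912) = 2.637904.
D >= 0, so the roots are real: z = (-b +/- sqrt(D)) / (2a) = (0.852 +/- 1.624163) / (-0.956).
  z_1 = (0.852 + 1.624163) / (-0.956) = -2.5901,   |z_1| = 2.5901.
  z_2 = (0.852 - 1.624163) / (-0.956) = 0.8077,   |z_2| = 0.8077.
Moduli of all roots: 2.5901, 0.8077.
All moduli strictly greater than 1? No.
Verdict: Not invertible.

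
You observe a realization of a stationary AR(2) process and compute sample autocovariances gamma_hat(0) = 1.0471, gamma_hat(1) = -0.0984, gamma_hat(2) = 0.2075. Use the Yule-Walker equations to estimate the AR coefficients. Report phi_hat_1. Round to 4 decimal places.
\hat\phi_{1} = -0.0760

The Yule-Walker equations for an AR(p) process read, in matrix form,
  Gamma_p phi = r_p,   with   (Gamma_p)_{ij} = gamma(|i - j|),
                       (r_p)_i = gamma(i),   i,j = 1..p.
Substitute the sample gammas (Toeplitz matrix and right-hand side of size 2):
  Gamma_p = [[1.0471, -0.0984], [-0.0984, 1.0471]]
  r_p     = [-0.0984, 0.2075]
Written out:
  1.0471 phi_1 - 0.0984 phi_2 = -0.0984
  -0.0984 phi_1 + 1.0471 phi_2 = 0.2075
Solve by Cramer's rule:
  det = gamma(0)^2 - gamma(1)^2 = (1.0471)^2 - (-0.0984)^2 = 1.09641841 - 0.00968256 = 1.08673585
  phi_hat_1 = [gamma(1) gamma(0) - gamma(1) gamma(2)] / det = [(-0.0984)(1.0471) - (-0.0984)(0.2075)] / 1.08673585 = -0.08261664 / 1.08673585 = -0.076
  phi_hat_2 = [gamma(0) gamma(2) - gamma(1)^2] / det = [(1.0471)(0.2075) - (-0.0984)^2] / 1.08673585 = 0.20759069 / 1.08673585 = 0.191
So phi_hat = [-0.0760, 0.1910].
Therefore phi_hat_1 = -0.0760.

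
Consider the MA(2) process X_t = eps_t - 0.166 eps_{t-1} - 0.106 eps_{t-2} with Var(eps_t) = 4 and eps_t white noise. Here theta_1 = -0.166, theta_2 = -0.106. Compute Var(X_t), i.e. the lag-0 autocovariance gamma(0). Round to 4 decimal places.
\gamma(0) = 4.1552

For an MA(q) process X_t = eps_t + sum_i theta_i eps_{t-i} with
Var(eps_t) = sigma^2, the variance is
  gamma(0) = sigma^2 * (1 + sum_i theta_i^2).
  sum_i theta_i^2 = (-0.166)^2 + (-0.106)^2 = 0.027556 + 0.011236 = 0.038792.
  gamma(0) = 4 * (1 + 0.038792) = 4 * 1.038792 = 4.155168, which rounds to 4.1552.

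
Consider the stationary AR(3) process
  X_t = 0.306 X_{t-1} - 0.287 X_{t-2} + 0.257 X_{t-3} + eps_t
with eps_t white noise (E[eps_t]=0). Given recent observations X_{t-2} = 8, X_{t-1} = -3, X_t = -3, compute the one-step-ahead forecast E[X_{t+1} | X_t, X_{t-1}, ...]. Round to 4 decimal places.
E[X_{t+1} \mid \mathcal F_t] = 1.9990

For an AR(p) model X_t = c + sum_i phi_i X_{t-i} + eps_t, the
one-step-ahead conditional mean is
  E[X_{t+1} | X_t, ...] = c + sum_i phi_i X_{t+1-i}.
Substitute known values:
  E[X_{t+1} | ...] = (0.306) * (-3) + (-0.287) * (-3) + (0.257) * (8)
                   = 1.9990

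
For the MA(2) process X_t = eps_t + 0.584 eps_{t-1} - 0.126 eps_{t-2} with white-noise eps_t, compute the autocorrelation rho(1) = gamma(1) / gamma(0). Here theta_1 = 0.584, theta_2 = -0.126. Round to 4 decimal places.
\rho(1) = 0.3762

For an MA(q) process with theta_0 = 1, the autocovariance is
  gamma(k) = sigma^2 * sum_{i=0..q-k} theta_i * theta_{i+k},
and rho(k) = gamma(k) / gamma(0). Sigma^2 cancels.
  numerator   = (1)*(0.584) + (0.584)*(-0.126) = 0.510416.
  denominator = (1)^2 + (0.584)^2 + (-0.126)^2 = 1.356932.
  rho(1) = 0.510416 / 1.356932 = 0.3762.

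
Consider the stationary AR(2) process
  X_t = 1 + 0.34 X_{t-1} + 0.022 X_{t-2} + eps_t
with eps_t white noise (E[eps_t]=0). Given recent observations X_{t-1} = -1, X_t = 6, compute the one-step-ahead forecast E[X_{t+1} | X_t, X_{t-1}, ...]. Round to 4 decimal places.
E[X_{t+1} \mid \mathcal F_t] = 3.0180

For an AR(p) model X_t = c + sum_i phi_i X_{t-i} + eps_t, the
one-step-ahead conditional mean is
  E[X_{t+1} | X_t, ...] = c + sum_i phi_i X_{t+1-i}.
Substitute known values:
  E[X_{t+1} | ...] = 1 + (0.34) * (6) + (0.022) * (-1)
                   = 3.0180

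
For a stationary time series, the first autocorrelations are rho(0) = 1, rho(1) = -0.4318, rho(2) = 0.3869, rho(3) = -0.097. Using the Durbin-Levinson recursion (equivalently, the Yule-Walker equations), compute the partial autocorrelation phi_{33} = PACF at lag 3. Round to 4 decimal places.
\phi_{33} = 0.1770

The PACF at lag k is phi_{kk}, the last component of the solution
to the Yule-Walker system G_k phi = r_k where
  (G_k)_{ij} = rho(|i - j|), (r_k)_i = rho(i), i,j = 1..k.
Equivalently, Durbin-Levinson gives phi_{kk} iteratively:
  phi_{11} = rho(1)
  phi_{kk} = [rho(k) - sum_{j=1..k-1} phi_{k-1,j} rho(k-j)]
            / [1 - sum_{j=1..k-1} phi_{k-1,j} rho(j)],
  phi_{k,j} = phi_{k-1,j} - phi_{kk} phi_{k-1,k-j},  j = 1..k-1.
Step k = 1:
  phi_11 = rho(1) = -0.4318.
Step k = 2:
  phi_22 = [rho(2) - phi_11 rho(1)] / [1 - phi_11 rho(1)] = [0.3869 - (-0.4318)(-0.4318)] / [1 - (-0.4318)(-0.4318)]
         = 0.20044876 / 0.81354876 = 0.246388.
  Update: phi_21 = phi_11 - phi_22 phi_11 = -0.4318 - (0.246388)(-0.4318) = -0.32541.
Step k = 3:
  phi_33 = [rho(3) - phi_21 rho(2) - phi_22 rho(1)] / [1 - phi_21 rho(1) - phi_22 rho(2)]
    numerator   = -0.097 - (-0.32541)(0.3869) - (0.246388)(-0.4318) = 0.13529137
    denominator = 1 - (-0.32541)(-0.4318) - (0.246388)(0.3869) = 0.76416056
  phi_33 = 0.13529137 / 0.76416056 = 0.177.
Therefore phi_{33} = 0.1770.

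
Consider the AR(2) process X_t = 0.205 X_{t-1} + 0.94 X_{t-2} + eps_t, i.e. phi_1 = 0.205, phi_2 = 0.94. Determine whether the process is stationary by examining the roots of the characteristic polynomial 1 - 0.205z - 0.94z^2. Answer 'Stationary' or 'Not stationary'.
\text{Not stationary}

The AR(p) characteristic polynomial is P(z) = 1 - 0.205z - 0.94z^2.
Stationarity requires all roots to lie outside the unit circle, i.e. |z| > 1 for every root.
Set 1 + (-0.205) z + (-0.94) z^2 = 0, i.e. a z^2 + b z + c = 0 with a = -0.94, b = -0.205, c = 1.
Discriminant D = b^2 - 4ac = (-0.205)^2 - 4*(-0.94)*1 = 0.042025 - (-3.76) = 3.802025.
D >= 0, so the roots are real: z = (-b +/- sqrt(D)) / (2a) = (0.205 +/- 1.949878) / (-1.88).
  z_1 = (0.205 + 1.949878) / (-1.88) = -1.1462,   |z_1| = 1.1462.
  z_2 = (0.205 - 1.949878) / (-1.88) = 0.9281,   |z_2| = 0.9281.
Moduli of all roots: 1.1462, 0.9281.
All moduli strictly greater than 1? No.
Verdict: Not stationary.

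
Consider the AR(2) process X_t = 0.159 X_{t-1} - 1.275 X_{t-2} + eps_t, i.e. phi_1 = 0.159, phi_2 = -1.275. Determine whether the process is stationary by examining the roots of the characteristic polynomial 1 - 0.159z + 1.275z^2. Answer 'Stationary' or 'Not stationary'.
\text{Not stationary}

The AR(p) characteristic polynomial is P(z) = 1 - 0.159z + 1.275z^2.
Stationarity requires all roots to lie outside the unit circle, i.e. |z| > 1 for every root.
Set 1 + (-0.159) z + (1.275) z^2 = 0, i.e. a z^2 + b z + c = 0 with a = 1.275, b = -0.159, c = 1.
Discriminant D = b^2 - 4ac = (-0.159)^2 - 4*(1.275)*1 = 0.025281 - (5.1) = -5.074719.
D < 0, so the roots are the complex-conjugate pair z = (-b +/- i sqrt(-D)) / (2a) = 0.0624 +/- 0.8834i.
For a conjugate pair |z|^2 = z * conj(z) = (product of roots) = c/a = 1/(1.275) = 0.784314, so |z| = sqrt(0.784314) = 0.8856 for both roots.
Moduli of all roots: 0.8856, 0.8856.
All moduli strictly greater than 1? No.
Verdict: Not stationary.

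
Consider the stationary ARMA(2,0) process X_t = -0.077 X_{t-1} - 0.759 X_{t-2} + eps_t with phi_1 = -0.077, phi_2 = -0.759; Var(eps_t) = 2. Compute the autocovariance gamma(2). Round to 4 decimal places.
\gamma(2) = -3.5718

Multiply the model equation by X_{t-k} and take expectations. With theta_0 = psi_0 = 1 and psi_j the MA(infinity) weights, this gives
  gamma(k) - sum_i phi_i gamma(k-i) = c_k,
  c_k = sigma^2 * sum_{j=k..q} theta_j psi_{j-k}   (c_k = 0 for k > q),
using gamma(-m) = gamma(m).
Pure AR (q = 0): c_0 = sigma^2 = 2, c_k = 0 for k >= 1.
Equations for k = 0, 1, 2 (AR order 2, c_2 = 0):
  (E0) gamma(0) = phi_1 gamma(1) + phi_2 gamma(2) + c_0
  (E1) gamma(1) = phi_1 gamma(0) + phi_2 gamma(1) + c_1
  (E2) gamma(2) = phi_1 gamma(1) + phi_2 gamma(0)
From (E1): gamma(1) = A gamma(0) + B with
  A = phi_1 / (1 - phi_2) = -0.077 / 1.759 = -0.043775,   B = c_1 / (1 - phi_2) = 0 / 1.759 = 0.
Insert (E2) into (E0): gamma(0) (1 - phi_2^2) = phi_1 (1 + phi_2) gamma(1) + c_0.
  phi_1 (1 + phi_2) = (-0.077)(0.241) = -0.018557,   1 - phi_2^2 = 0.423919.
Replace gamma(1) by A gamma(0) + B and collect gamma(0):
  gamma(0) [0.423919 - (-0.018557)(-0.043775)] = c_0 = 2
  gamma(0) * 0.423107 = 2
  gamma(0) = 2 / 0.423107 = 4.72694.
  gamma(1) = A gamma(0) = (-0.043775)(4.72694) = -0.206921.
  gamma(2) = phi_1 gamma(1) + phi_2 gamma(0) = (-0.077)(-0.206921) + (-0.759)(4.72694) = -3.571815.
Therefore gamma(2) = -3.5718 (to 4 decimal places).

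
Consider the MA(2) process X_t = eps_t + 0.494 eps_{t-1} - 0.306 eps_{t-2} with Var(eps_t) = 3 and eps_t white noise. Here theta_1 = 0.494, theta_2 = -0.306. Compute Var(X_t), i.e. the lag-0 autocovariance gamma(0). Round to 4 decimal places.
\gamma(0) = 4.0130

For an MA(q) process X_t = eps_t + sum_i theta_i eps_{t-i} with
Var(eps_t) = sigma^2, the variance is
  gamma(0) = sigma^2 * (1 + sum_i theta_i^2).
  sum_i theta_i^2 = (0.494)^2 + (-0.306)^2 = 0.244036 + 0.093636 = 0.337672.
  gamma(0) = 3 * (1 + 0.337672) = 3 * 1.337672 = 4.013016, which rounds to 4.0130.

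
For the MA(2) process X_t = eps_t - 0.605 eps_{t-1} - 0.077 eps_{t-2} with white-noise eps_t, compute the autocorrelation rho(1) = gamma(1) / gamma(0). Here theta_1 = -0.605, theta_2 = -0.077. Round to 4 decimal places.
\rho(1) = -0.4070

For an MA(q) process with theta_0 = 1, the autocovariance is
  gamma(k) = sigma^2 * sum_{i=0..q-k} theta_i * theta_{i+k},
and rho(k) = gamma(k) / gamma(0). Sigma^2 cancels.
  numerator   = (1)*(-0.605) + (-0.605)*(-0.077) = -0.558415.
  denominator = (1)^2 + (-0.605)^2 + (-0.077)^2 = 1.371954.
  rho(1) = -0.558415 / 1.371954 = -0.4070.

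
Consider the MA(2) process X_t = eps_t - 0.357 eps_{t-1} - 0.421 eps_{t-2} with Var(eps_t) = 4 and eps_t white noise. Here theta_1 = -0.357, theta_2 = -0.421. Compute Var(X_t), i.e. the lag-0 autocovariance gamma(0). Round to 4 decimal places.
\gamma(0) = 5.2188

For an MA(q) process X_t = eps_t + sum_i theta_i eps_{t-i} with
Var(eps_t) = sigma^2, the variance is
  gamma(0) = sigma^2 * (1 + sum_i theta_i^2).
  sum_i theta_i^2 = (-0.357)^2 + (-0.421)^2 = 0.127449 + 0.177241 = 0.30469.
  gamma(0) = 4 * (1 + 0.30469) = 4 * 1.30469 = 5.21876, which rounds to 5.2188.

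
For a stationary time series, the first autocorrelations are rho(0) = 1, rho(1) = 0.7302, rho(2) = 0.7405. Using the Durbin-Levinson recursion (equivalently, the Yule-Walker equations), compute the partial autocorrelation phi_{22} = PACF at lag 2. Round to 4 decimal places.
\phi_{22} = 0.4441

The PACF at lag k is phi_{kk}, the last component of the solution
to the Yule-Walker system G_k phi = r_k where
  (G_k)_{ij} = rho(|i - j|), (r_k)_i = rho(i), i,j = 1..k.
Equivalently, Durbin-Levinson gives phi_{kk} iteratively:
  phi_{11} = rho(1)
  phi_{kk} = [rho(k) - sum_{j=1..k-1} phi_{k-1,j} rho(k-j)]
            / [1 - sum_{j=1..k-1} phi_{k-1,j} rho(j)],
  phi_{k,j} = phi_{k-1,j} - phi_{kk} phi_{k-1,k-j},  j = 1..k-1.
Step k = 1:
  phi_11 = rho(1) = 0.7302.
Step k = 2:
  phi_22 = [rho(2) - phi_11 rho(1)] / [1 - phi_11 rho(1)] = [0.7405 - (0.7302)(0.7302)] / [1 - (0.7302)(0.7302)]
         = 0.20730796 / 0.46680796 = 0.4441.
Therefore phi_{22} = 0.4441.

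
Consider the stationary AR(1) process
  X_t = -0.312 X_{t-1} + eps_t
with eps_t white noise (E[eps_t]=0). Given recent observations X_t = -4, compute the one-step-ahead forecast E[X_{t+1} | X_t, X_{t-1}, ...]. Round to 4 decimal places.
E[X_{t+1} \mid \mathcal F_t] = 1.2480

For an AR(p) model X_t = c + sum_i phi_i X_{t-i} + eps_t, the
one-step-ahead conditional mean is
  E[X_{t+1} | X_t, ...] = c + sum_i phi_i X_{t+1-i}.
Substitute known values:
  E[X_{t+1} | ...] = (-0.312) * (-4)
                   = 1.2480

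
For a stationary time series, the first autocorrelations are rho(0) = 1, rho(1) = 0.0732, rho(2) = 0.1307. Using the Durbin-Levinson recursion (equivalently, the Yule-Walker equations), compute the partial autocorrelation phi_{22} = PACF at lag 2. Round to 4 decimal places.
\phi_{22} = 0.1260

The PACF at lag k is phi_{kk}, the last component of the solution
to the Yule-Walker system G_k phi = r_k where
  (G_k)_{ij} = rho(|i - j|), (r_k)_i = rho(i), i,j = 1..k.
Equivalently, Durbin-Levinson gives phi_{kk} iteratively:
  phi_{11} = rho(1)
  phi_{kk} = [rho(k) - sum_{j=1..k-1} phi_{k-1,j} rho(k-j)]
            / [1 - sum_{j=1..k-1} phi_{k-1,j} rho(j)],
  phi_{k,j} = phi_{k-1,j} - phi_{kk} phi_{k-1,k-j},  j = 1..k-1.
Step k = 1:
  phi_11 = rho(1) = 0.0732.
Step k = 2:
  phi_22 = [rho(2) - phi_11 rho(1)] / [1 - phi_11 rho(1)] = [0.1307 - (0.0732)(0.0732)] / [1 - (0.0732)(0.0732)]
         = 0.12534176 / 0.99464176 = 0.126.
Therefore phi_{22} = 0.1260.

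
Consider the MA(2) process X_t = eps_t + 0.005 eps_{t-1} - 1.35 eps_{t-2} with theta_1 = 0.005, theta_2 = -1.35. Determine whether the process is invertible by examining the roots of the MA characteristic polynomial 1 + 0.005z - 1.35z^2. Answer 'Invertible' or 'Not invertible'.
\text{Not invertible}

The MA(q) characteristic polynomial is P(z) = 1 + 0.005z - 1.35z^2.
Invertibility requires all roots to lie outside the unit circle, i.e. |z| > 1 for every root.
Set 1 + (0.005) z + (-1.35) z^2 = 0, i.e. a z^2 + b z + c = 0 with a = -1.35, b = 0.005, c = 1.
Discriminant D = b^2 - 4ac = (0.005)^2 - 4*(-1.35)*1 = 0.000025 - (-5.4) = 5.400025.
D >= 0, so the roots are real: z = (-b +/- sqrt(D)) / (2a) = (-0.005 +/- 2.323795) / (-2.7).
  z_1 = (-0.005 + 2.323795) / (-2.7) = -0.8588,   |z_1| = 0.8588.
  z_2 = (-0.005 - 2.323795) / (-2.7) = 0.8625,   |z_2| = 0.8625.
Moduli of all roots: 0.8588, 0.8625.
All moduli strictly greater than 1? No.
Verdict: Not invertible.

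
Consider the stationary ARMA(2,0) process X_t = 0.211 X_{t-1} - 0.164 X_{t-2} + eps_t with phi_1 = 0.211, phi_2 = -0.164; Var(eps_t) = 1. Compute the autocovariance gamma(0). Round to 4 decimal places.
\gamma(0) = 1.0626

Multiply the model equation by X_{t-k} and take expectations. With theta_0 = psi_0 = 1 and psi_j the MA(infinity) weights, this gives
  gamma(k) - sum_i phi_i gamma(k-i) = c_k,
  c_k = sigma^2 * sum_{j=k..q} theta_j psi_{j-k}   (c_k = 0 for k > q),
using gamma(-m) = gamma(m).
Pure AR (q = 0): c_0 = sigma^2 = 1, c_k = 0 for k >= 1.
Equations for k = 0, 1, 2 (AR order 2, c_2 = 0):
  (E0) gamma(0) = phi_1 gamma(1) + phi_2 gamma(2) + c_0
  (E1) gamma(1) = phi_1 gamma(0) + phi_2 gamma(1) + c_1
  (E2) gamma(2) = phi_1 gamma(1) + phi_2 gamma(0)
From (E1): gamma(1) = A gamma(0) + B with
  A = phi_1 / (1 - phi_2) = 0.211 / 1.164 = 0.181271,   B = c_1 / (1 - phi_2) = 0 / 1.164 = 0.
Insert (E2) into (E0): gamma(0) (1 - phi_2^2) = phi_1 (1 + phi_2) gamma(1) + c_0.
  phi_1 (1 + phi_2) = (0.211)(0.836) = 0.176396,   1 - phi_2^2 = 0.973104.
Replace gamma(1) by A gamma(0) + B and collect gamma(0):
  gamma(0) [0.973104 - (0.176396)(0.181271)] = c_0 = 1
  gamma(0) * 0.941128 = 1
  gamma(0) = 1 / 0.941128 = 1.062554.
Therefore gamma(0) = 1.0626 (to 4 decimal places).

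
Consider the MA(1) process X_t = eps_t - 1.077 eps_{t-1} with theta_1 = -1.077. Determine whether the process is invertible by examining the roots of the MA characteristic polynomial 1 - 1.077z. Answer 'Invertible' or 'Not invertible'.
\text{Not invertible}

The MA(q) characteristic polynomial is P(z) = 1 - 1.077z.
Invertibility requires all roots to lie outside the unit circle, i.e. |z| > 1 for every root.
This is linear in z: 1 + (-1.077) z = 0  =>  z = -1/(-1.077) = 0.928505,  |z| = 0.928505.
Moduli of all roots: 0.9285.
All moduli strictly greater than 1? No.
Verdict: Not invertible.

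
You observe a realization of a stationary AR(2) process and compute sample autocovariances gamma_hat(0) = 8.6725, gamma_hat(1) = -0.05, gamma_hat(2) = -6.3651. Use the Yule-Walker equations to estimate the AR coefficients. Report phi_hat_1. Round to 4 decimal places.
\hat\phi_{1} = -0.0100

The Yule-Walker equations for an AR(p) process read, in matrix form,
  Gamma_p phi = r_p,   with   (Gamma_p)_{ij} = gamma(|i - j|),
                       (r_p)_i = gamma(i),   i,j = 1..p.
Substitute the sample gammas (Toeplitz matrix and right-hand side of size 2):
  Gamma_p = [[8.6725, -0.05], [-0.05, 8.6725]]
  r_p     = [-0.05, -6.3651]
Written out:
  8.6725 phi_1 - 0.05 phi_2 = -0.05
  -0.05 phi_1 + 8.6725 phi_2 = -6.3651
Solve by Cramer's rule:
  det = gamma(0)^2 - gamma(1)^2 = (8.6725)^2 - (-0.05)^2 = 75.21225625 - 0.0025 = 75.20975625
  phi_hat_1 = [gamma(1) gamma(0) - gamma(1) gamma(2)] / det = [(-0.05)(8.6725) - (-0.05)(-6.3651)] / 75.20975625 = -0.75188 / 75.20975625 = -0.01
  phi_hat_2 = [gamma(0) gamma(2) - gamma(1)^2] / det = [(8.6725)(-6.3651) - (-0.05)^2] / 75.20975625 = -55.20382975 / 75.20975625 = -0.734
So phi_hat = [-0.0100, -0.7340].
Therefore phi_hat_1 = -0.0100.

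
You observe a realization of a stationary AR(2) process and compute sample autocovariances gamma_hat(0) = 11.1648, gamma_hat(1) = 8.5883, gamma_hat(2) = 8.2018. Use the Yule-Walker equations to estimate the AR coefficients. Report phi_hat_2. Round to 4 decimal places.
\hat\phi_{2} = 0.3500

The Yule-Walker equations for an AR(p) process read, in matrix form,
  Gamma_p phi = r_p,   with   (Gamma_p)_{ij} = gamma(|i - j|),
                       (r_p)_i = gamma(i),   i,j = 1..p.
Substitute the sample gammas (Toeplitz matrix and right-hand side of size 2):
  Gamma_p = [[11.1648, 8.5883], [8.5883, 11.1648]]
  r_p     = [8.5883, 8.2018]
Written out:
  11.1648 phi_1 + 8.5883 phi_2 = 8.5883
  8.5883 phi_1 + 11.1648 phi_2 = 8.2018
Solve by Cramer's rule:
  det = gamma(0)^2 - gamma(1)^2 = (11.1648)^2 - (8.5883)^2 = 124.65275904 - 73.75889689 = 50.89386215
  phi_hat_1 = [gamma(1) gamma(0) - gamma(1) gamma(2)] / det = [(8.5883)(11.1648) - (8.5883)(8.2018)] / 50.89386215 = 25.4471329 / 50.89386215 = 0.5
  phi_hat_2 = [gamma(0) gamma(2) - gamma(1)^2] / det = [(11.1648)(8.2018) - (8.5883)^2] / 50.89386215 = 17.81255975 / 50.89386215 = 0.35
So phi_hat = [0.5000, 0.3500].
Therefore phi_hat_2 = 0.3500.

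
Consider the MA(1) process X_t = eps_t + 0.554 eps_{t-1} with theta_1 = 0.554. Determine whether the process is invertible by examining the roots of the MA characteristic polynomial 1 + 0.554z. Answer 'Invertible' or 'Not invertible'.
\text{Invertible}

The MA(q) characteristic polynomial is P(z) = 1 + 0.554z.
Invertibility requires all roots to lie outside the unit circle, i.e. |z| > 1 for every root.
This is linear in z: 1 + (0.554) z = 0  =>  z = -1/(0.554) = -1.805054,  |z| = 1.805054.
Moduli of all roots: 1.8051.
All moduli strictly greater than 1? Yes.
Verdict: Invertible.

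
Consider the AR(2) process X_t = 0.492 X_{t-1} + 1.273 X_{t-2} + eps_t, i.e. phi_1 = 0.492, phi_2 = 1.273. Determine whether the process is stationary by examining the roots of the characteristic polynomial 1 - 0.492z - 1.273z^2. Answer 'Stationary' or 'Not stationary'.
\text{Not stationary}

The AR(p) characteristic polynomial is P(z) = 1 - 0.492z - 1.273z^2.
Stationarity requires all roots to lie outside the unit circle, i.e. |z| > 1 for every root.
Set 1 + (-0.492) z + (-1.273) z^2 = 0, i.e. a z^2 + b z + c = 0 with a = -1.273, b = -0.492, c = 1.
Discriminant D = b^2 - 4ac = (-0.492)^2 - 4*(-1.273)*1 = 0.242064 - (-5.092) = 5.334064.
D >= 0, so the roots are real: z = (-b +/- sqrt(D)) / (2a) = (0.492 +/- 2.309559) / (-2.546).
  z_1 = (0.492 + 2.309559) / (-2.546) = -1.1004,   |z_1| = 1.1004.
  z_2 = (0.492 - 2.309559) / (-2.546) = 0.7139,   |z_2| = 0.7139.
Moduli of all roots: 1.1004, 0.7139.
All moduli strictly greater than 1? No.
Verdict: Not stationary.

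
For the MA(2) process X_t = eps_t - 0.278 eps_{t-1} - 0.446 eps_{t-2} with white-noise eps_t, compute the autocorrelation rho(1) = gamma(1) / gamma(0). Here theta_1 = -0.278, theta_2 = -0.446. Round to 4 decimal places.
\rho(1) = -0.1207

For an MA(q) process with theta_0 = 1, the autocovariance is
  gamma(k) = sigma^2 * sum_{i=0..q-k} theta_i * theta_{i+k},
and rho(k) = gamma(k) / gamma(0). Sigma^2 cancels.
  numerator   = (1)*(-0.278) + (-0.278)*(-0.446) = -0.154012.
  denominator = (1)^2 + (-0.278)^2 + (-0.446)^2 = 1.2762.
  rho(1) = -0.154012 / 1.2762 = -0.1207.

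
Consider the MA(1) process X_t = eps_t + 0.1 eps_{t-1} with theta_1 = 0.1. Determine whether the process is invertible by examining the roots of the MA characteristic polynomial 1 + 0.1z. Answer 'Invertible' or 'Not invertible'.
\text{Invertible}

The MA(q) characteristic polynomial is P(z) = 1 + 0.1z.
Invertibility requires all roots to lie outside the unit circle, i.e. |z| > 1 for every root.
This is linear in z: 1 + (0.1) z = 0  =>  z = -1/(0.1) = -10,  |z| = 10.
Moduli of all roots: 10.0000.
All moduli strictly greater than 1? Yes.
Verdict: Invertible.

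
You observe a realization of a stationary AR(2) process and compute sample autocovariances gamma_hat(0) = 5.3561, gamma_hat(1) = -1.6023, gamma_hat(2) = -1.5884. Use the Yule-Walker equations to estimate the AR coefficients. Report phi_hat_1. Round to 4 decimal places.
\hat\phi_{1} = -0.4260

The Yule-Walker equations for an AR(p) process read, in matrix form,
  Gamma_p phi = r_p,   with   (Gamma_p)_{ij} = gamma(|i - j|),
                       (r_p)_i = gamma(i),   i,j = 1..p.
Substitute the sample gammas (Toeplitz matrix and right-hand side of size 2):
  Gamma_p = [[5.3561, -1.6023], [-1.6023, 5.3561]]
  r_p     = [-1.6023, -1.5884]
Written out:
  5.3561 phi_1 - 1.6023 phi_2 = -1.6023
  -1.6023 phi_1 + 5.3561 phi_2 = -1.5884
Solve by Cramer's rule:
  det = gamma(0)^2 - gamma(1)^2 = (5.3561)^2 - (-1.6023)^2 = 28.68780721 - 2.56736529 = 26.12044192
  phi_hat_1 = [gamma(1) gamma(0) - gamma(1) gamma(2)] / det = [(-1.6023)(5.3561) - (-1.6023)(-1.5884)] / 26.12044192 = -11.12717235 / 26.12044192 = -0.426
  phi_hat_2 = [gamma(0) gamma(2) - gamma(1)^2] / det = [(5.3561)(-1.5884) - (-1.6023)^2] / 26.12044192 = -11.07499453 / 26.12044192 = -0.424
So phi_hat = [-0.4260, -0.4240].
Therefore phi_hat_1 = -0.4260.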